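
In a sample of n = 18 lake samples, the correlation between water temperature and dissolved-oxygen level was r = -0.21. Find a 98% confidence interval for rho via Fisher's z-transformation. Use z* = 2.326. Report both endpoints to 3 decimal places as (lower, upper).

z_r = atanh(-0.21) = -0.213171;  SE = 1/√(n−3) = 1/√15 = 0.258199
z-limits: -0.213171 ± 2.326·0.258199 = -0.213171 ± 0.600571 = [-0.813742, 0.387400]
ρ-limits: (tanh -0.813742, tanh 0.387400) = (-0.672, 0.369)

(-0.672, 0.369)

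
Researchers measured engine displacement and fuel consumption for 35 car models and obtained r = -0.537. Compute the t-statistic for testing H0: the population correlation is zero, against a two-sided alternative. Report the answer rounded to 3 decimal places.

-3.657

1 − r² = 1 − 0.288369 = 0.711631;  √(1−r²) = 0.843582
√(n−2) = √33 = 5.744563
t = r·√(n−2)/√(1−r²) = -0.537 · 5.744563 / 0.843582 = -3.657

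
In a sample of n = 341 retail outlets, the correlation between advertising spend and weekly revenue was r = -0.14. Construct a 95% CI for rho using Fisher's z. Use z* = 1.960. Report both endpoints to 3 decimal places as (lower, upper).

(-0.243, -0.034)

z_r = atanh(-0.14) = -0.140926;  SE = 1/√(n−3) = 1/√338 = 0.054393
z-limits: -0.140926 ± 1.960·0.054393 = -0.140926 ± 0.106610 = [-0.247536, -0.034316]
ρ-limits: (tanh -0.247536, tanh -0.034316) = (-0.243, -0.034)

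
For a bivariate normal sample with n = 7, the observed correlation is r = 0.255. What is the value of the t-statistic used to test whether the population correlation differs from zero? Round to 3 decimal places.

1 − r² = 1 − 0.065025 = 0.934975;  √(1−r²) = 0.966941
√(n−2) = √5 = 2.236068
t = r·√(n−2)/√(1−r²) = 0.255 · 2.236068 / 0.966941 = 0.590

0.590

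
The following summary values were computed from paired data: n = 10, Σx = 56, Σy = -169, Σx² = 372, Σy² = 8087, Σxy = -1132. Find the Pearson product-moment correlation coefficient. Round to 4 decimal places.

-0.3358

S_xy = nΣxy − ΣxΣy = 10·(-1132) − 56·(-169) = -11320 − (-9464) = -1856
S_xx = nΣx² − (Σx)² = 10·372 − 56² = 3720 − 3136 = 584
S_yy = nΣy² − (Σy)² = 10·8087 − (-169)² = 80870 − 28561 = 52309
r = S_xy / √(S_xx·S_yy) = -1856 / √(584·52309) = -1856 / √30548456 = -1856 / 5527.0658 = -0.3358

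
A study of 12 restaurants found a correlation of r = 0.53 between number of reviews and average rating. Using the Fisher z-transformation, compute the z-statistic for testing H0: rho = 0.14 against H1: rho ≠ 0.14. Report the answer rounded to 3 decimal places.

z_r = atanh(0.53) = 0.590145,  z_0 = atanh(0.14) = 0.140926
SE = 1/√(n−3) = 1/√9 = 0.333333
z = (z_r − z_0)/SE = (0.590145 − 0.140926) / 0.333333 = 0.449219 / 0.333333 = 1.348

1.348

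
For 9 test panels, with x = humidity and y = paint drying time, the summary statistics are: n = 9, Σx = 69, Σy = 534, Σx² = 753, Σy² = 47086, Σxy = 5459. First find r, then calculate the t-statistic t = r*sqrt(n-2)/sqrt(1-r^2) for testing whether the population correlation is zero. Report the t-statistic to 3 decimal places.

2.867

Numerator: nΣxy − (Σx)(Σy) = 9·5459 − (69)(534) = 12285
Denominator: √[(nΣx²−(Σx)²)(nΣy²−(Σy)²)]
  nΣx²−(Σx)² = 9·753 − 4761 = 2016;  nΣy²−(Σy)² = 9·47086 − 285156 = 138618
  √(2016·138618) = √279453888 = 16716.8743
r = 12285 / 16716.8743 = 0.7349
t = r·√(n−2)/√(1−r²) = 0.7349·√7 / √(1−0.540078) = 1.944363 / 0.678175 = 2.867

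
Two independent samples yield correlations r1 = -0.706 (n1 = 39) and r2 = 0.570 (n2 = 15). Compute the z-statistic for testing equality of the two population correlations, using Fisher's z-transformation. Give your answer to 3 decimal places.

-4.580

z1 = atanh(-0.706) = -0.879163,  z2 = atanh(0.570) = 0.647523
SE = √(1/(n1−3) + 1/(n2−3)) = √(1/36 + 1/12) = √(0.0277778 + 0.0833333) = √0.1111111 = 0.333333
z = (z1 − z2)/SE = (-0.879163 − 0.647523) / 0.333333 = -1.526686 / 0.333333 = -4.580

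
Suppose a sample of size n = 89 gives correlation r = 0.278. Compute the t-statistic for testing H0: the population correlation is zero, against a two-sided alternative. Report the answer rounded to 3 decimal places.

1 − r² = 1 − 0.077284 = 0.922716;  √(1−r²) = 0.960581
√(n−2) = √87 = 9.327379
t = r·√(n−2)/√(1−r²) = 0.278 · 9.327379 / 0.960581 = 2.699

2.699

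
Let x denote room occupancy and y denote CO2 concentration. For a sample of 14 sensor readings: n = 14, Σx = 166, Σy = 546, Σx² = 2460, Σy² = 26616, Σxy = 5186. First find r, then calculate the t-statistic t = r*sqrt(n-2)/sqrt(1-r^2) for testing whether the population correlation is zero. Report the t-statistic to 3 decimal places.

Numerator: nΣxy − (Σx)(Σy) = 14·5186 − (166)(546) = -18032
Denominator: √[(nΣx²−(Σx)²)(nΣy²−(Σy)²)]
  nΣx²−(Σx)² = 14·2460 − 27556 = 6884;  nΣy²−(Σy)² = 14·26616 − 298116 = 74508
  √(6884·74508) = √512913072 = 22647.5842
r = -18032 / 22647.5842 = -0.7962
t = r·√(n−2)/√(1−r²) = -0.7962·√12 / √(1−0.633934) = -2.758118 / 0.605034 = -4.559

-4.559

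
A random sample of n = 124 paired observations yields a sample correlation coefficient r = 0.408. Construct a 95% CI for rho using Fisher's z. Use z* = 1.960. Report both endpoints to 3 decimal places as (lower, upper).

z_r = atanh(0.408) = 0.433209;  SE = 1/√(n−3) = 1/√121 = 0.090909
z-limits: 0.433209 ± 1.960·0.090909 = 0.433209 ± 0.178182 = [0.255027, 0.611391]
ρ-limits: (tanh 0.255027, tanh 0.611391) = (0.250, 0.545)

(0.250, 0.545)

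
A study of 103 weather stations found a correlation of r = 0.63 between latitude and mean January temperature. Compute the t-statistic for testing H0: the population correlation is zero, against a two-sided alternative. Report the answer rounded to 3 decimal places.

t = r·√(n−2) / √(1−r²) with r = 0.63, n = 103
  = 0.63·√101 / √(1 − 0.3969)
  = 0.63·10.049876 / 0.776595
  = 6.331422 / 0.776595 = 8.153

8.153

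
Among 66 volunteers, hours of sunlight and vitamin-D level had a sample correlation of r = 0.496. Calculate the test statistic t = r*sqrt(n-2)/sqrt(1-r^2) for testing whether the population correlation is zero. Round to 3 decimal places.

1 − r² = 1 − 0.246016 = 0.753984;  √(1−r²) = 0.868323
√(n−2) = √64 = 8.000000
t = r·√(n−2)/√(1−r²) = 0.496 · 8.000000 / 0.868323 = 4.570

4.570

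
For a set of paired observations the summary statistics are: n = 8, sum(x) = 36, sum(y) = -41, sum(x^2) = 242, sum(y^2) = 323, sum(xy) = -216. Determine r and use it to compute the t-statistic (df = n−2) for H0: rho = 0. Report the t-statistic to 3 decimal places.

-0.861

S_xy = nΣxy − ΣxΣy = 8·(-216) − 36·(-41) = -1728 − (-1476) = -252
S_xx = nΣx² − (Σx)² = 8·242 − 36² = 1936 − 1296 = 640
S_yy = nΣy² − (Σy)² = 8·323 − (-41)² = 2584 − 1681 = 903
r = S_xy / √(S_xx·S_yy) = -252 / √(640·903) = -252 / √577920 = -252 / 760.2105 = -0.3315
t = r·√(n−2)/√(1−r²) = -0.3315·√6 / √(1−0.109892) = -0.812006 / 0.943455 = -0.861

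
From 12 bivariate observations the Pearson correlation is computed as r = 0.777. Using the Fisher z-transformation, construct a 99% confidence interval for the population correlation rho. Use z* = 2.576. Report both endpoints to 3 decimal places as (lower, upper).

(0.177, 0.956)

Fisher z: z_r = atanh(r) = ½·ln((1+0.777)/(1−0.777)) = 1.037755
SE(z) = 1/√(n−3) = 1/√9 = 0.333333
99% ⇒ z* = 2.576; margin = 2.576·0.333333 = 0.858666
CI on z-scale: (0.179089, 1.896421)
Back-transform: tanh(0.179089) = 0.177199, tanh(1.896421) = 0.955930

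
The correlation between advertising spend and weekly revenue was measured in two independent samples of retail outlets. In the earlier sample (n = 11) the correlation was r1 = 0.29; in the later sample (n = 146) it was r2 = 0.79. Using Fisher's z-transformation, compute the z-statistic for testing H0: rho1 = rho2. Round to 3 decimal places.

-2.127

Fisher z-transforms: z1 = atanh(0.29) = 0.298566, z2 = atanh(0.79) = 1.071432; difference d = -0.772866
Var(d) = 1/8 + 1/143 = 0.1250000 + 0.0069930 = 0.1319930
z = d/√Var(d) = -0.772866 / √0.1319930 = -0.772866 / 0.363308 = -2.127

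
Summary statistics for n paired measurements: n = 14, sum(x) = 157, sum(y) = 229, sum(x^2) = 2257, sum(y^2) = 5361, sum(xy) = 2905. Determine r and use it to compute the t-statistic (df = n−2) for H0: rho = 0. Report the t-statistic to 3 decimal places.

S_xy = nΣxy − ΣxΣy = 14·2905 − 157·229 = 40670 − 35953 = 4717
S_xx = nΣx² − (Σx)² = 14·2257 − 157² = 31598 − 24649 = 6949
S_yy = nΣy² − (Σy)² = 14·5361 − 229² = 75054 − 52441 = 22613
r = S_xy / √(S_xx·S_yy) = 4717 / √(6949·22613) = 4717 / √157137737 = 4717 / 12535.4592 = 0.3763
t = r·√(n−2)/√(1−r²) = 0.3763·√12 / √(1−0.141602) = 1.303541 / 0.926498 = 1.407

1.407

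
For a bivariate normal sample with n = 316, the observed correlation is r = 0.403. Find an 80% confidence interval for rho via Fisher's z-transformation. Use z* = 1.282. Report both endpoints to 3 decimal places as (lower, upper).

(0.341, 0.462)

Fisher z: z_r = atanh(r) = ½·ln((1+0.403)/(1−0.403)) = 0.427225
SE(z) = 1/√(n−3) = 1/√313 = 0.056523
80% ⇒ z* = 1.282; margin = 1.282·0.056523 = 0.072462
CI on z-scale: (0.354763, 0.499687)
Back-transform: tanh(0.354763) = 0.340593, tanh(0.499687) = 0.461871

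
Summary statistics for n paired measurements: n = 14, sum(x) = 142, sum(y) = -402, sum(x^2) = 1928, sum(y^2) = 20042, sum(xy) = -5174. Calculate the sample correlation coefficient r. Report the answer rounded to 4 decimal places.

S_xy = nΣxy − ΣxΣy = 14·(-5174) − 142·(-402) = -72436 − (-57084) = -15352
S_xx = nΣx² − (Σx)² = 14·1928 − 142² = 26992 − 20164 = 6828
S_yy = nΣy² − (Σy)² = 14·20042 − (-402)² = 280588 − 161604 = 118984
r = S_xy / √(S_xx·S_yy) = -15352 / √(6828·118984) = -15352 / √812422752 = -15352 / 28503.0306 = -0.5386

-0.5386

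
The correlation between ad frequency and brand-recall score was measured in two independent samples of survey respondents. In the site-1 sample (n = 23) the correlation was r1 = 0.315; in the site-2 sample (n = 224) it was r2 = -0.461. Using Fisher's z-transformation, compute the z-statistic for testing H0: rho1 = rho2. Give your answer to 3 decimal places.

3.532

z1 = atanh(0.315) = 0.326087,  z2 = atanh(-0.461) = -0.498580
SE = √(1/(n1−3) + 1/(n2−3)) = √(1/20 + 1/221) = √(0.0500000 + 0.0045249) = √0.0545249 = 0.233506
z = (z1 − z2)/SE = (0.326087 − (-0.498580)) / 0.233506 = 0.824667 / 0.233506 = 3.532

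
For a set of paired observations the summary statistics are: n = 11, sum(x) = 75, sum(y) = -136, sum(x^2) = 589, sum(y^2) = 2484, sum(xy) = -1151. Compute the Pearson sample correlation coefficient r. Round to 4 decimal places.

S_xy = nΣxy − ΣxΣy = 11·(-1151) − 75·(-136) = -12661 − (-10200) = -2461
S_xx = nΣx² − (Σx)² = 11·589 − 75² = 6479 − 5625 = 854
S_yy = nΣy² − (Σy)² = 11·2484 − (-136)² = 27324 − 18496 = 8828
r = S_xy / √(S_xx·S_yy) = -2461 / √(854·8828) = -2461 / √7539112 = -2461 / 2745.7443 = -0.8963

-0.8963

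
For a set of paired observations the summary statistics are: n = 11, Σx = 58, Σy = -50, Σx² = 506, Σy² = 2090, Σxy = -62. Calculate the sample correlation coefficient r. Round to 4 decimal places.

Numerator: nΣxy − (Σx)(Σy) = 11·(-62) − (58)(-50) = 2218
Denominator: √[(nΣx²−(Σx)²)(nΣy²−(Σy)²)]
  nΣx²−(Σx)² = 11·506 − 3364 = 2202;  nΣy²−(Σy)² = 11·2090 − 2500 = 20490
  √(2202·20490) = √45118980 = 6717.0663
r = 2218 / 6717.0663 = 0.3302

0.3302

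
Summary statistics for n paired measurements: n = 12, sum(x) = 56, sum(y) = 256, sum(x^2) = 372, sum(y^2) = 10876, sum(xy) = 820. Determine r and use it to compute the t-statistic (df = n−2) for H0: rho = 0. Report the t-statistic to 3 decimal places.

-1.749

Numerator: nΣxy − (Σx)(Σy) = 12·820 − (56)(256) = -4496
Denominator: √[(nΣx²−(Σx)²)(nΣy²−(Σy)²)]
  nΣx²−(Σx)² = 12·372 − 3136 = 1328;  nΣy²−(Σy)² = 12·10876 − 65536 = 64976
  √(1328·64976) = √86288128 = 9289.1403
r = -4496 / 9289.1403 = -0.4840
t = r·√(n−2)/√(1−r²) = -0.4840·√10 / √(1−0.234256) = -1.530542 / 0.875068 = -1.749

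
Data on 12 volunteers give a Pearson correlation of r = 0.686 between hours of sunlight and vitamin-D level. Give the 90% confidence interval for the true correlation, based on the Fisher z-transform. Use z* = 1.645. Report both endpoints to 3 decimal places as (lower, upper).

z_r = atanh(0.686) = 0.840361;  SE = 1/√(n−3) = 1/√9 = 0.333333
z-limits: 0.840361 ± 1.645·0.333333 = 0.840361 ± 0.548333 = [0.292028, 1.388694]
ρ-limits: (tanh 0.292028, tanh 1.388694) = (0.284, 0.883)

(0.284, 0.883)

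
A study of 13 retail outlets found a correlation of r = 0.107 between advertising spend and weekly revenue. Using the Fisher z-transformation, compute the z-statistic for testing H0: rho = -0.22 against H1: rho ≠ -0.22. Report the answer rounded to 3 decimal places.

1.047

Fisher z: atanh(0.107) = 0.107411, atanh(-0.22) = -0.223656
z = (z_r − z_0)·√(n−3) = (0.107411 − (-0.223656))·√10 = 0.331067 · 3.162278 = 1.047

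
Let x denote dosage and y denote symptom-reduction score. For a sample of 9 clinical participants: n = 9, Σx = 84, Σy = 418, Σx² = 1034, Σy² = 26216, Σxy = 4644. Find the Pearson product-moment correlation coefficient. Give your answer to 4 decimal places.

Numerator: nΣxy − (Σx)(Σy) = 9·4644 − (84)(418) = 6684
Denominator: √[(nΣx²−(Σx)²)(nΣy²−(Σy)²)]
  nΣx²−(Σx)² = 9·1034 − 7056 = 2250;  nΣy²−(Σy)² = 9·26216 − 174724 = 61220
  √(2250·61220) = √137745000 = 11736.4816
r = 6684 / 11736.4816 = 0.5695

0.5695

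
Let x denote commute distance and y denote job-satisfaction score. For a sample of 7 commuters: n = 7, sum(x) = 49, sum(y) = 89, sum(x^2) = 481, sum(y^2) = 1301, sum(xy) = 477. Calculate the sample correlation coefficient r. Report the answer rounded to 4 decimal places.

-0.9548

Numerator: nΣxy − (Σx)(Σy) = 7·477 − (49)(89) = -1022
Denominator: √[(nΣx²−(Σx)²)(nΣy²−(Σy)²)]
  nΣx²−(Σx)² = 7·481 − 2401 = 966;  nΣy²−(Σy)² = 7·1301 − 7921 = 1186
  √(966·1186) = √1145676 = 1070.3626
r = -1022 / 1070.3626 = -0.9548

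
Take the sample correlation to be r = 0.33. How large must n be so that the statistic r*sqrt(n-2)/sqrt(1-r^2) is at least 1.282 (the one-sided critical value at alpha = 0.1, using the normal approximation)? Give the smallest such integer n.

16

r√(n−2)/√(1−r²) ≥ 1.282  ⇔  n−2 ≥ (1.282)²·(1−r²)/r²
(1−r²)/r² = (1−0.1089)/0.1089 = 8.1827
n ≥ 2 + 1.643524·8.1827 = 2 + 13.4485 = 15.4485
⌈15.4485⌉ = 16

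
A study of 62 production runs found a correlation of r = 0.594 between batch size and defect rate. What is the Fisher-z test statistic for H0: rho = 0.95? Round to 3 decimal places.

-8.818

Fisher z: atanh(0.594) = 0.683824, atanh(0.95) = 1.831781
z = (z_r − z_0)·√(n−3) = (0.683824 − 1.831781)·√59 = -1.147957 · 7.681146 = -8.818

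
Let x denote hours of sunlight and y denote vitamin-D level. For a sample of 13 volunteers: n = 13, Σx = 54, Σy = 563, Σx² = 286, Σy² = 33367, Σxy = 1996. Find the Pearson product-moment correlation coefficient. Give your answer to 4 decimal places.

Numerator: nΣxy − (Σx)(Σy) = 13·1996 − (54)(563) = -4454
Denominator: √[(nΣx²−(Σx)²)(nΣy²−(Σy)²)]
  nΣx²−(Σx)² = 13·286 − 2916 = 802;  nΣy²−(Σy)² = 13·33367 − 316969 = 116802
  √(802·116802) = √93675204 = 9678.5951
r = -4454 / 9678.5951 = -0.4602

-0.4602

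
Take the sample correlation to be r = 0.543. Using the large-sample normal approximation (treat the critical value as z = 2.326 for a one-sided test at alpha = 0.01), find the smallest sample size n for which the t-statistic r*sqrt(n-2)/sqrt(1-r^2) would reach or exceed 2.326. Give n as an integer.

15

Need r·√(n−2)/√(1−r²) ≥ 2.326
√(n−2) ≥ 2.326·√(1−0.294849) / 0.543 = 2.326·0.839733 / 0.543 = 3.5971
n−2 ≥ 12.9391  ⇒  n ≥ 14.9391
Smallest integer n = 15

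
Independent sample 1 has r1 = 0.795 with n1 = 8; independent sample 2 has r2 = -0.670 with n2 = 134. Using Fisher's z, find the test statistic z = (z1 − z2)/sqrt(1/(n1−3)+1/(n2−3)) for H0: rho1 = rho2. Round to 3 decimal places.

z1 = atanh(0.795) = 1.084875,  z2 = atanh(-0.670) = -0.810743
SE = √(1/(n1−3) + 1/(n2−3)) = √(1/5 + 1/131) = √(0.2000000 + 0.0076336) = √0.2076336 = 0.455668
z = (z1 − z2)/SE = (1.084875 − (-0.810743)) / 0.455668 = 1.895618 / 0.455668 = 4.160

4.160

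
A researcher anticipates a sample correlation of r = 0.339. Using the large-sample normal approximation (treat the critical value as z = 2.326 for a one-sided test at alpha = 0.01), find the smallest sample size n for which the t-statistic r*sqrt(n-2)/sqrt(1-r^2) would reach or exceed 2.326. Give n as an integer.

44

r√(n−2)/√(1−r²) ≥ 2.326  ⇔  n−2 ≥ (2.326)²·(1−r²)/r²
(1−r²)/r² = (1−0.114921)/0.114921 = 7.7016
n ≥ 2 + 5.410276·7.7016 = 2 + 41.6678 = 43.6678
⌈43.6678⌉ = 44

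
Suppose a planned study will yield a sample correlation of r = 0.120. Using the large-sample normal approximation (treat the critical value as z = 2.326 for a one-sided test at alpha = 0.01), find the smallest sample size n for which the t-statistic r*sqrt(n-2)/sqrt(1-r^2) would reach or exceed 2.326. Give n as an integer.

r√(n−2)/√(1−r²) ≥ 2.326  ⇔  n−2 ≥ (2.326)²·(1−r²)/r²
(1−r²)/r² = (1−0.014400)/0.014400 = 68.4444
n ≥ 2 + 5.410276·68.4444 = 2 + 370.3031 = 372.3031
⌈372.3031⌉ = 373

373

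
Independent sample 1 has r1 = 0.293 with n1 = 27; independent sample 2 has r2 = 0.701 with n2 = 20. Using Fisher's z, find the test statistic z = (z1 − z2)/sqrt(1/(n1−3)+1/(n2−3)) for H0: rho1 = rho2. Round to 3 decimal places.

-1.790

z1 = atanh(0.293) = 0.301845,  z2 = atanh(0.701) = 0.869264
SE = √(1/(n1−3) + 1/(n2−3)) = √(1/24 + 1/17) = √(0.0416667 + 0.0588235) = √0.1004902 = 0.317002
z = (z1 − z2)/SE = (0.301845 − 0.869264) / 0.317002 = -0.567419 / 0.317002 = -1.790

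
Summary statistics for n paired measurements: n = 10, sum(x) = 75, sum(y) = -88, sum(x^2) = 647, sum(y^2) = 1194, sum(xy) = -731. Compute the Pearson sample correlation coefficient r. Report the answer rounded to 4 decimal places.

Numerator: nΣxy − (Σx)(Σy) = 10·(-731) − (75)(-88) = -710
Denominator: √[(nΣx²−(Σx)²)(nΣy²−(Σy)²)]
  nΣx²−(Σx)² = 10·647 − 5625 = 845;  nΣy²−(Σy)² = 10·1194 − 7744 = 4196
  √(845·4196) = √3545620 = 1882.9817
r = -710 / 1882.9817 = -0.3771

-0.3771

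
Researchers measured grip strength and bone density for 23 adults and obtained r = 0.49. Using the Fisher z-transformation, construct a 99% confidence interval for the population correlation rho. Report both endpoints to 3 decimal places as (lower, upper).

(-0.040, 0.805)

Fisher z: z_r = atanh(r) = ½·ln((1+0.49)/(1−0.49)) = 0.536060
SE(z) = 1/√(n−3) = 1/√20 = 0.223607
99% ⇒ z* = 2.576; margin = 2.576·0.223607 = 0.576012
CI on z-scale: (-0.039952, 1.112072)
Back-transform: tanh(-0.039952) = -0.039931, tanh(1.112072) = 0.804794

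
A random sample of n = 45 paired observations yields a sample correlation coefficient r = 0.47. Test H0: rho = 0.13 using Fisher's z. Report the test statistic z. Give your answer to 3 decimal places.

Fisher z: atanh(0.47) = 0.510070, atanh(0.13) = 0.130740
z = (z_r − z_0)·√(n−3) = (0.510070 − 0.130740)·√42 = 0.379330 · 6.480741 = 2.458

2.458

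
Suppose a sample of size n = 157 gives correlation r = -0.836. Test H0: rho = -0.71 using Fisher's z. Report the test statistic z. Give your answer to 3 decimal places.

-3.978

Fisher z: atanh(-0.836) = -1.207739, atanh(-0.71) = -0.887184
z = (z_r − z_0)·√(n−3) = (-1.207739 − (-0.887184))·√154 = -0.320555 · 12.409674 = -3.978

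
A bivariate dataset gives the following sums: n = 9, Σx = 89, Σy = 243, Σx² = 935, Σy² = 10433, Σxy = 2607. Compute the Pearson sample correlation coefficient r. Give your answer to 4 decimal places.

0.4425

Numerator: nΣxy − (Σx)(Σy) = 9·2607 − (89)(243) = 1836
Denominator: √[(nΣx²−(Σx)²)(nΣy²−(Σy)²)]
  nΣx²−(Σx)² = 9·935 − 7921 = 494;  nΣy²−(Σy)² = 9·10433 − 59049 = 34848
  √(494·34848) = √17214912 = 4149.0857
r = 1836 / 4149.0857 = 0.4425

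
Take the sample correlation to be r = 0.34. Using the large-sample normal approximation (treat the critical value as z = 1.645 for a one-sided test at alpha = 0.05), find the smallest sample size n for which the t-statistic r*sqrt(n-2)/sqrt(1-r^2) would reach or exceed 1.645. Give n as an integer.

r√(n−2)/√(1−r²) ≥ 1.645  ⇔  n−2 ≥ (1.645)²·(1−r²)/r²
(1−r²)/r² = (1−0.1156)/0.1156 = 7.6505
n ≥ 2 + 2.706025·7.6505 = 2 + 20.7024 = 22.7024
⌈22.7024⌉ = 23

23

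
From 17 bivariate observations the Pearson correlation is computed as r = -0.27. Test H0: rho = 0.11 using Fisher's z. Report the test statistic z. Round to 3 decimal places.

-1.449

Fisher z: atanh(-0.27) = -0.276864, atanh(0.11) = 0.110447
z = (z_r − z_0)·√(n−3) = (-0.276864 − 0.110447)·√14 = -0.387311 · 3.741657 = -1.449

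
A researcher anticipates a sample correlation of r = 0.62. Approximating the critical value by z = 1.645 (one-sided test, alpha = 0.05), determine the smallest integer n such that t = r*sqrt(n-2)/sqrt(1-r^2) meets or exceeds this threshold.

7

r√(n−2)/√(1−r²) ≥ 1.645  ⇔  n−2 ≥ (1.645)²·(1−r²)/r²
(1−r²)/r² = (1−0.3844)/0.3844 = 1.6015
n ≥ 2 + 2.706025·1.6015 = 2 + 4.3337 = 6.3337
⌈6.3337⌉ = 7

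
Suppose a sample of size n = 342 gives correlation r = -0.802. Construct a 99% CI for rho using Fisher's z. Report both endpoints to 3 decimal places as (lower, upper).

(-0.847, -0.746)

z_r = atanh(-0.802) = -1.104193;  SE = 1/√(n−3) = 1/√339 = 0.054313
z-limits: -1.104193 ± 2.576·0.054313 = -1.104193 ± 0.139910 = [-1.244103, -0.964283]
ρ-limits: (tanh -1.244103, tanh -0.964283) = (-0.847, -0.746)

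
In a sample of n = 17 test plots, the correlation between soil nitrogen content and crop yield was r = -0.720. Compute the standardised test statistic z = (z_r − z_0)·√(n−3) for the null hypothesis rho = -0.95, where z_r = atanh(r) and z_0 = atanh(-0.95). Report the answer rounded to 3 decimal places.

Fisher z: atanh(-0.720) = -0.907645, atanh(-0.95) = -1.831781
z = (z_r − z_0)·√(n−3) = (-0.907645 − (-1.831781))·√14 = 0.924136 · 3.741657 = 3.458

3.458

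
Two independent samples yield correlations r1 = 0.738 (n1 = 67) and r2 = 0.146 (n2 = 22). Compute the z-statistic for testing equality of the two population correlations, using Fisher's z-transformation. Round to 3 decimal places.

3.058

Fisher z-transforms: z1 = atanh(0.738) = 0.946073, z2 = atanh(0.146) = 0.147051; difference d = 0.799022
Var(d) = 1/64 + 1/19 = 0.0156250 + 0.0526316 = 0.0682566
z = d/√Var(d) = 0.799022 / √0.0682566 = 0.799022 / 0.261260 = 3.058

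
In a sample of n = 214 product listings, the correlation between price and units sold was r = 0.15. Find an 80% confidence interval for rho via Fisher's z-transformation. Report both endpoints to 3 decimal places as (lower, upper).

(0.063, 0.235)

z_r = atanh(0.15) = 0.151140;  SE = 1/√(n−3) = 1/√211 = 0.068843
z-limits: 0.151140 ± 1.282·0.068843 = 0.151140 ± 0.088257 = [0.062883, 0.239397]
ρ-limits: (tanh 0.062883, tanh 0.239397) = (0.063, 0.235)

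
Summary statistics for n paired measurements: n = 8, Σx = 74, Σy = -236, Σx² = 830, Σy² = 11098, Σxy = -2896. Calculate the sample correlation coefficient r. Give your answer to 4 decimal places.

Numerator: nΣxy − (Σx)(Σy) = 8·(-2896) − (74)(-236) = -5704
Denominator: √[(nΣx²−(Σx)²)(nΣy²−(Σy)²)]
  nΣx²−(Σx)² = 8·830 − 5476 = 1164;  nΣy²−(Σy)² = 8·11098 − 55696 = 33088
  √(1164·33088) = √38514432 = 6205.9997
r = -5704 / 6205.9997 = -0.9191

-0.9191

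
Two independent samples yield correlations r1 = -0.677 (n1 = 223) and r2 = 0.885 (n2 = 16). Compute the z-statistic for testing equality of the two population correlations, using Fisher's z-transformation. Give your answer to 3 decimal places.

-7.785

Fisher z-transforms: z1 = atanh(-0.677) = -0.823555, z2 = atanh(0.885) = 1.398375; difference d = -2.221930
Var(d) = 1/220 + 1/13 = 0.0045455 + 0.0769231 = 0.0814686
z = d/√Var(d) = -2.221930 / √0.0814686 = -2.221930 / 0.285427 = -7.785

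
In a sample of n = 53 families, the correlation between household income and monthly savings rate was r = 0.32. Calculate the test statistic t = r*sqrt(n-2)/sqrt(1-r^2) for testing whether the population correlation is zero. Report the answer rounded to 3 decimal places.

2.412

t = r·√(n−2) / √(1−r²) with r = 0.32, n = 53
  = 0.32·√51 / √(1 − 0.1024)
  = 0.32·7.141428 / 0.947418
  = 2.285257 / 0.947418 = 2.412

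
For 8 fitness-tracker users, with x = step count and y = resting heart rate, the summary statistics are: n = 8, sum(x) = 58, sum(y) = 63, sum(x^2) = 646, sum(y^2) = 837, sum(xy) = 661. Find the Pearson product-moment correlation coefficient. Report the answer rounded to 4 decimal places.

0.7367

S_xy = nΣxy − ΣxΣy = 8·661 − 58·63 = 5288 − 3654 = 1634
S_xx = nΣx² − (Σx)² = 8·646 − 58² = 5168 − 3364 = 1804
S_yy = nΣy² − (Σy)² = 8·837 − 63² = 6696 − 3969 = 2727
r = S_xy / √(S_xx·S_yy) = 1634 / √(1804·2727) = 1634 / √4919508 = 1634 / 2217.9964 = 0.7367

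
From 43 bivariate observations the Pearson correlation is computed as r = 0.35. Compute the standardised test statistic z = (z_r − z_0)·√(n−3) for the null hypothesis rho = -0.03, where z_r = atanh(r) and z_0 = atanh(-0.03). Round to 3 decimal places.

Fisher z: atanh(0.35) = 0.365444, atanh(-0.03) = -0.030009
z = (z_r − z_0)·√(n−3) = (0.365444 − (-0.030009))·√40 = 0.395453 · 6.324555 = 2.501

2.501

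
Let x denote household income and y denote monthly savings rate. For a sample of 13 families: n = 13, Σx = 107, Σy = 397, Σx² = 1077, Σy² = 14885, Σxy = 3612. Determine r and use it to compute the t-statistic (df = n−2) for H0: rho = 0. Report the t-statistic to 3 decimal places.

S_xy = nΣxy − ΣxΣy = 13·3612 − 107·397 = 46956 − 42479 = 4477
S_xx = nΣx² − (Σx)² = 13·1077 − 107² = 14001 − 11449 = 2552
S_yy = nΣy² − (Σy)² = 13·14885 − 397² = 193505 − 157609 = 35896
r = S_xy / √(S_xx·S_yy) = 4477 / √(2552·35896) = 4477 / √91606592 = 4477 / 9571.1333 = 0.4678
t = r·√(n−2)/√(1−r²) = 0.4678·√11 / √(1−0.218837) = 1.551517 / 0.883834 = 1.755

1.755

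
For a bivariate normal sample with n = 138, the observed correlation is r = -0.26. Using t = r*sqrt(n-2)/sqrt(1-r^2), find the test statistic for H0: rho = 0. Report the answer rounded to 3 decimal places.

1 − r² = 1 − 0.0676 = 0.9324;  √(1−r²) = 0.965609
√(n−2) = √136 = 11.661904
t = r·√(n−2)/√(1−r²) = -0.26 · 11.661904 / 0.965609 = -3.140

-3.140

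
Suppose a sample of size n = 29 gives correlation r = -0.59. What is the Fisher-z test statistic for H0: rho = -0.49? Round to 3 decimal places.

Fisher z: atanh(-0.59) = -0.677666, atanh(-0.49) = -0.536060
z = (z_r − z_0)·√(n−3) = (-0.677666 − (-0.536060))·√26 = -0.141606 · 5.099020 = -0.722

-0.722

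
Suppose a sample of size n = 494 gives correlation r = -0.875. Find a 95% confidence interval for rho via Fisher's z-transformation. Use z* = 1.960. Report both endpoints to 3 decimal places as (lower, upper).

Fisher z: z_r = atanh(r) = ½·ln((1+(-0.875))/(1−(-0.875))) = -1.354025
SE(z) = 1/√(n−3) = 1/√491 = 0.045129
95% ⇒ z* = 1.960; margin = 1.960·0.045129 = 0.088453
CI on z-scale: (-1.442478, -1.265572)
Back-transform: tanh(-1.442478) = -0.894195, tanh(-1.265572) = -0.852593

(-0.894, -0.853)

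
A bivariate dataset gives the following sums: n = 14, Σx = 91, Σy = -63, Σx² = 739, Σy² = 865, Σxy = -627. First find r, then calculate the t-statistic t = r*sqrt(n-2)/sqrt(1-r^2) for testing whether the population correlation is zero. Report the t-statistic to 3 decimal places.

S_xy = nΣxy − ΣxΣy = 14·(-627) − 91·(-63) = -8778 − (-5733) = -3045
S_xx = nΣx² − (Σx)² = 14·739 − 91² = 10346 − 8281 = 2065
S_yy = nΣy² − (Σy)² = 14·865 − (-63)² = 12110 − 3969 = 8141
r = S_xy / √(S_xx·S_yy) = -3045 / √(2065·8141) = -3045 / √16811165 = -3045 / 4100.1421 = -0.7427
t = r·√(n−2)/√(1−r²) = -0.7427·√12 / √(1−0.551603) = -2.572788 / 0.669625 = -3.842

-3.842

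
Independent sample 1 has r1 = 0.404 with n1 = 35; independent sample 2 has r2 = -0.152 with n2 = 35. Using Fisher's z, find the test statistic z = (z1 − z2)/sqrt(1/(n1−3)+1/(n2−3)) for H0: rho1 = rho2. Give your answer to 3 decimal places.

z1 = atanh(0.404) = 0.428420,  z2 = atanh(-0.152) = -0.153187
SE = √(1/(n1−3) + 1/(n2−3)) = √(1/32 + 1/32) = √(0.0312500 + 0.0312500) = √0.0625000 = 0.250000
z = (z1 − z2)/SE = (0.428420 − (-0.153187)) / 0.250000 = 0.581607 / 0.250000 = 2.326

2.326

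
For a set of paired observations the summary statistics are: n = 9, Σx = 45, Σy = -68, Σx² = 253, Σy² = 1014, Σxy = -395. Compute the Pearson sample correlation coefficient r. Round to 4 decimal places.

-0.4647

Numerator: nΣxy − (Σx)(Σy) = 9·(-395) − (45)(-68) = -495
Denominator: √[(nΣx²−(Σx)²)(nΣy²−(Σy)²)]
  nΣx²−(Σx)² = 9·253 − 2025 = 252;  nΣy²−(Σy)² = 9·1014 − 4624 = 4502
  √(252·4502) = √1134504 = 1065.1310
r = -495 / 1065.1310 = -0.4647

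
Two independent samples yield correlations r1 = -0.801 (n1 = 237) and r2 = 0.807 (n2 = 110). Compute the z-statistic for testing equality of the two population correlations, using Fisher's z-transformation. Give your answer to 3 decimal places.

-19.021

z1 = atanh(-0.801) = -1.101396,  z2 = atanh(0.807) = 1.118367
SE = √(1/(n1−3) + 1/(n2−3)) = √(1/234 + 1/107) = √(0.0042735 + 0.0093458) = √0.0136193 = 0.116702
z = (z1 − z2)/SE = (-1.101396 − 1.118367) / 0.116702 = -2.219763 / 0.116702 = -19.021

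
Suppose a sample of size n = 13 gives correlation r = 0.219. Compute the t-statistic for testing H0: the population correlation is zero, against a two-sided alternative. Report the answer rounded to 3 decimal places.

0.744

1 − r² = 1 − 0.047961 = 0.952039;  √(1−r²) = 0.975725
√(n−2) = √11 = 3.316625
t = r·√(n−2)/√(1−r²) = 0.219 · 3.316625 / 0.975725 = 0.744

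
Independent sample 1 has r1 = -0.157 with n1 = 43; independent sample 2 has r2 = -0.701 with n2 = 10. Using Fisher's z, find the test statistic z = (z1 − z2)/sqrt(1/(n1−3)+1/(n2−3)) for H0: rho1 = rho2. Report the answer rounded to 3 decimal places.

Fisher z-transforms: z1 = atanh(-0.157) = -0.158309, z2 = atanh(-0.701) = -0.869264; difference d = 0.710955
Var(d) = 1/40 + 1/7 = 0.0250000 + 0.1428571 = 0.1678571
z = d/√Var(d) = 0.710955 / √0.1678571 = 0.710955 / 0.409704 = 1.735

1.735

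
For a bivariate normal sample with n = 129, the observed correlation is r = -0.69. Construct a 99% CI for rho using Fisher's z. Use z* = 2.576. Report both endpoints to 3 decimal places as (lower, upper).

(-0.792, -0.550)

Fisher z: z_r = atanh(r) = ½·ln((1+(-0.69))/(1−(-0.69))) = -0.847956
SE(z) = 1/√(n−3) = 1/√126 = 0.089087
99% ⇒ z* = 2.576; margin = 2.576·0.089087 = 0.229488
CI on z-scale: (-1.077444, -0.618468)
Back-transform: tanh(-1.077444) = -0.792249, tanh(-0.618468) = -0.550060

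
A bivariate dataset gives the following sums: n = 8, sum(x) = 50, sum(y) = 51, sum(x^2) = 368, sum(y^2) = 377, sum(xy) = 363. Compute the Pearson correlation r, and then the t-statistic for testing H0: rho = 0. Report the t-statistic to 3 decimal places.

3.572

Numerator: nΣxy − (Σx)(Σy) = 8·363 − (50)(51) = 354
Denominator: √[(nΣx²−(Σx)²)(nΣy²−(Σy)²)]
  nΣx²−(Σx)² = 8·368 − 2500 = 444;  nΣy²−(Σy)² = 8·377 − 2601 = 415
  √(444·415) = √184260 = 429.2552
r = 354 / 429.2552 = 0.8247
t = r·√(n−2)/√(1−r²) = 0.8247·√6 / √(1−0.680130) = 2.020094 / 0.565571 = 3.572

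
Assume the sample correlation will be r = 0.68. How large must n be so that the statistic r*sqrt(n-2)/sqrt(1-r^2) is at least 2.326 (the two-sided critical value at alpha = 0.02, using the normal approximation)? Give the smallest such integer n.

9

Need r·√(n−2)/√(1−r²) ≥ 2.326
√(n−2) ≥ 2.326·√(1−0.4624) / 0.68 = 2.326·0.733212 / 0.68 = 2.5080
n−2 ≥ 6.2901  ⇒  n ≥ 8.2901
Smallest integer n = 9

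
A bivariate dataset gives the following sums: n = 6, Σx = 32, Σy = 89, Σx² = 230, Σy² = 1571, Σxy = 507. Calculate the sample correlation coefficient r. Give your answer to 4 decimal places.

0.2650

Numerator: nΣxy − (Σx)(Σy) = 6·507 − (32)(89) = 194
Denominator: √[(nΣx²−(Σx)²)(nΣy²−(Σy)²)]
  nΣx²−(Σx)² = 6·230 − 1024 = 356;  nΣy²−(Σy)² = 6·1571 − 7921 = 1505
  √(356·1505) = √535780 = 731.9699
r = 194 / 731.9699 = 0.2650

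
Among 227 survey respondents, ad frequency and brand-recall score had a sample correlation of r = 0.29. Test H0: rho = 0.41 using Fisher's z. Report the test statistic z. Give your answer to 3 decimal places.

-2.051

z_r = atanh(0.29) = 0.298566,  z_0 = atanh(0.41) = 0.435611
SE = 1/√(n−3) = 1/√224 = 0.066815
z = (z_r − z_0)/SE = (0.298566 − 0.435611) / 0.066815 = -0.137045 / 0.066815 = -2.051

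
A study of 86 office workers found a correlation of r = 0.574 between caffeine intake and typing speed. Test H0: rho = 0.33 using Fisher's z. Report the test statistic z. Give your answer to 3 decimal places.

z_r = atanh(0.574) = 0.653468,  z_0 = atanh(0.33) = 0.342828
SE = 1/√(n−3) = 1/√83 = 0.109764
z = (z_r − z_0)/SE = (0.653468 − 0.342828) / 0.109764 = 0.310640 / 0.109764 = 2.830

2.830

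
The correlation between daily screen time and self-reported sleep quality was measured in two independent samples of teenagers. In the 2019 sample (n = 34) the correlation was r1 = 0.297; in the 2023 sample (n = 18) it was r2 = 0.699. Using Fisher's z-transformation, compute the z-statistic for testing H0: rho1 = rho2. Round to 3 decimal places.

-1.778

Fisher z-transforms: z1 = atanh(0.297) = 0.306226, z2 = atanh(0.699) = 0.865342; difference d = -0.559116
Var(d) = 1/31 + 1/15 = 0.0322581 + 0.0666667 = 0.0989248
z = d/√Var(d) = -0.559116 / √0.0989248 = -0.559116 / 0.314523 = -1.778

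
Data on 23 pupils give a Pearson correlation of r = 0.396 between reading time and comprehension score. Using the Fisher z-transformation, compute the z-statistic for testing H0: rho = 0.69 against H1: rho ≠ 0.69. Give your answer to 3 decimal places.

Fisher z: atanh(0.396) = 0.418896, atanh(0.69) = 0.847956
z = (z_r − z_0)·√(n−3) = (0.418896 − 0.847956)·√20 = -0.429060 · 4.472136 = -1.919

-1.919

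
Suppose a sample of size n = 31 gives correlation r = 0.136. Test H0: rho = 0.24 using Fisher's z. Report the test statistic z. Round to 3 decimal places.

Fisher z: atanh(0.136) = 0.136848, atanh(0.24) = 0.244774
z = (z_r − z_0)·√(n−3) = (0.136848 − 0.244774)·√28 = -0.107926 · 5.291503 = -0.571

-0.571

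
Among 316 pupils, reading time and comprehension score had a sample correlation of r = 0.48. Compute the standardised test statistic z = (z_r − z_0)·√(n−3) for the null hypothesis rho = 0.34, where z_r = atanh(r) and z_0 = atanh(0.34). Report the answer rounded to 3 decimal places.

2.988

Fisher z: atanh(0.48) = 0.522984, atanh(0.34) = 0.354093
z = (z_r − z_0)·√(n−3) = (0.522984 − 0.354093)·√313 = 0.168891 · 17.691806 = 2.988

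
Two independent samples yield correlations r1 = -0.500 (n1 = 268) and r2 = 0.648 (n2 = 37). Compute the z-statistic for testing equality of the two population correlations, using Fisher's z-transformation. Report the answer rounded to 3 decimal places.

-7.252

z1 = atanh(-0.500) = -0.549306,  z2 = atanh(0.648) = 0.771843
SE = √(1/(n1−3) + 1/(n2−3)) = √(1/265 + 1/34) = √(0.0037736 + 0.0294118) = √0.0331854 = 0.182169
z = (z1 − z2)/SE = (-0.549306 − 0.771843) / 0.182169 = -1.321149 / 0.182169 = -7.252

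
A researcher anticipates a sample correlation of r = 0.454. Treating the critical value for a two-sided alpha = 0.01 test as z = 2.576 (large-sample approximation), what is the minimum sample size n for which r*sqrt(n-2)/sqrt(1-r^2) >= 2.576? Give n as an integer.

r√(n−2)/√(1−r²) ≥ 2.576  ⇔  n−2 ≥ (2.576)²·(1−r²)/r²
(1−r²)/r² = (1−0.206116)/0.206116 = 3.8516
n ≥ 2 + 6.635776·3.8516 = 2 + 25.5584 = 27.5584
⌈27.5584⌉ = 28

28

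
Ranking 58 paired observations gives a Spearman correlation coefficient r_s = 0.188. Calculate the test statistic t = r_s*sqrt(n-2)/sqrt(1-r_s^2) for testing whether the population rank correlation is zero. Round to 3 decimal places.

t = r_s·√(n−2) / √(1−r_s²) with r_s = 0.188, n = 58
  = 0.188·√56 / √(1 − 0.035344)
  = 0.188·7.483315 / 0.982169
  = 1.406863 / 0.982169 = 1.432

1.432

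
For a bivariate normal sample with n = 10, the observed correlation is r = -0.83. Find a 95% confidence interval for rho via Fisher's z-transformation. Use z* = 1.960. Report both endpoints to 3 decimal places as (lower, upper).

(-0.959, -0.420)

Fisher z: z_r = atanh(r) = ½·ln((1+(-0.83))/(1−(-0.83))) = -1.188136
SE(z) = 1/√(n−3) = 1/√7 = 0.377964
95% ⇒ z* = 1.960; margin = 1.960·0.377964 = 0.740809
CI on z-scale: (-1.928945, -0.447327)
Back-transform: tanh(-1.928945) = -0.958648, tanh(-0.447327) = -0.419699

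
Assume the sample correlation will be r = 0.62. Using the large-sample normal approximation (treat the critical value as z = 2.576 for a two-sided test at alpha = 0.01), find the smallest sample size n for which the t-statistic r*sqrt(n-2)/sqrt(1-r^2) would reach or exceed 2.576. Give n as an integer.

Need r·√(n−2)/√(1−r²) ≥ 2.576
√(n−2) ≥ 2.576·√(1−0.3844) / 0.62 = 2.576·0.784602 / 0.62 = 3.2599
n−2 ≥ 10.6269  ⇒  n ≥ 12.6269
Smallest integer n = 13

13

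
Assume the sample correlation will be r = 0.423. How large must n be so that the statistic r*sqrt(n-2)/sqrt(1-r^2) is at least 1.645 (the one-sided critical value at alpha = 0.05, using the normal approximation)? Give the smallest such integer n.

Need r·√(n−2)/√(1−r²) ≥ 1.645
√(n−2) ≥ 1.645·√(1−0.178929) / 0.423 = 1.645·0.906130 / 0.423 = 3.5238
n−2 ≥ 12.4172  ⇒  n ≥ 14.4172
Smallest integer n = 15

15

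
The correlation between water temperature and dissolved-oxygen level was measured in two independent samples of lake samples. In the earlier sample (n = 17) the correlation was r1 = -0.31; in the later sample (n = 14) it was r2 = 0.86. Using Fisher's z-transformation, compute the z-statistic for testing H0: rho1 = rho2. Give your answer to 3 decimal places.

z1 = atanh(-0.31) = -0.320545,  z2 = atanh(0.86) = 1.293345
SE = √(1/(n1−3) + 1/(n2−3)) = √(1/14 + 1/11) = √(0.0714286 + 0.0909091) = √0.1623377 = 0.402912
z = (z1 − z2)/SE = (-0.320545 − 1.293345) / 0.402912 = -1.613890 / 0.402912 = -4.006

-4.006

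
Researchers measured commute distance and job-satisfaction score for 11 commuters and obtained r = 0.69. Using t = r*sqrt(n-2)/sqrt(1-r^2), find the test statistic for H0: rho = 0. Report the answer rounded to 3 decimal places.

t = r·√(n−2) / √(1−r²) with r = 0.69, n = 11
  = 0.69·√9 / √(1 − 0.4761)
  = 0.69·3.000000 / 0.723809
  = 2.070000 / 0.723809 = 2.860

2.860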